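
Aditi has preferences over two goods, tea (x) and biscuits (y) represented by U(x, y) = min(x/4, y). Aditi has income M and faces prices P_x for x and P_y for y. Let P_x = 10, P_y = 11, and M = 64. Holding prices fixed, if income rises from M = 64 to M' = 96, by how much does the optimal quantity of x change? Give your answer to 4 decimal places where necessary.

Demand: x*(P_x,P_y,M) = 4·M/(4·P_x + P_y), y* = M/(4·P_x + P_y).
Here 4·10 + 11 = 51, giving x* = 5.0196.
At M' = 96: x* = 7.5294. Change: 7.5294 − 5.0196 = 2.5098.

Δx* = 2.5098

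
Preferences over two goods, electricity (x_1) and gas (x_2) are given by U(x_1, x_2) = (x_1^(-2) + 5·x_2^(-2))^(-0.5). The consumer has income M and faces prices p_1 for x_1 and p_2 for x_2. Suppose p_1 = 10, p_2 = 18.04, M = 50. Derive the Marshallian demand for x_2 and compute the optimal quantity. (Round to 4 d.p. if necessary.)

MRS = MU_x_1/MU_x_2 = (1/5)·(x_2/x_1)^(3). Set equal to p_1/p_2.
Hence x_2/x_1 = (5·p_1/p_2)^(1/(3)), i.e. raised to the 1/3 power.
With the ratio pinned down, the budget gives x_1* = M/(p_1 + p_2·(x_2/x_1)) and x_2* = (x_2/x_1)·x_1*.
Numerically x_2/x_1 = 1.404681, so x_1* = 50/(10 + 18.04·1.404681) = 1.4148 and x_2* = 1.404681·1.4148 = 1.9874.

x_2* = 1.9874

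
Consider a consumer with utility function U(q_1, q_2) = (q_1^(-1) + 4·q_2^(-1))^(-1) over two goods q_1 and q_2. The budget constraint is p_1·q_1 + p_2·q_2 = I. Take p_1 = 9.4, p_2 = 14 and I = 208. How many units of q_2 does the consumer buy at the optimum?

q_2* = 10.5392

Substitute q_2 = (q_2/q_1)·q_1 into the budget: q_1* = I/(p_1 + p_2·(q_2/q_1)).
Numerically q_2/q_1 = 1.638815, so q_1* = 208/(9.4 + 14·1.638815) = 6.431 and q_2* = 1.638815·6.431 = 10.5392.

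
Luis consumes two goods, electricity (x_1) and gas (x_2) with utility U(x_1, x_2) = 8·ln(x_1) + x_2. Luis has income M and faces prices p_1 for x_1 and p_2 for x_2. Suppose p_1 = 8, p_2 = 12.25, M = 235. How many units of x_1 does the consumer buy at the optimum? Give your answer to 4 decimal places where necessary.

At the given prices: x_1* = 8·12.25/8 = 12.25.

x_1* = 12.25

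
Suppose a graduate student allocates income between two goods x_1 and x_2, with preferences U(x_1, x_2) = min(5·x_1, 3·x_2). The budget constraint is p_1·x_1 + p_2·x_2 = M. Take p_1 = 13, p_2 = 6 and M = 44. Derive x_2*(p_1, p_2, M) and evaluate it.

Leontief preferences: the optimum is at the kink where x_1/3 = x_2/5, i.e. x_2 = (5/3)·x_1.
Budget: p_1·x_1 + p_2·(5/3)·x_1 = M, so (3·p_1 + 5·p_2)·x_1 = 3·M.
Demand: x_1*(p_1,p_2,M) = 3·M/(3·p_1 + 5·p_2), x_2* = 5·M/(3·p_1 + 5·p_2).
Here 3·13 + 5·6 = 69, giving x_2* = 3.1884.

x_2* = 3.1884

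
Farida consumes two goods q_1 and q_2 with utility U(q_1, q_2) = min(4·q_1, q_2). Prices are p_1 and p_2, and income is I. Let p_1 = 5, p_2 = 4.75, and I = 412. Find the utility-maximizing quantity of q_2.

q_2* = 68.6667

Here 5 + 4·4.75 = 24, giving q_2* = 68.6667.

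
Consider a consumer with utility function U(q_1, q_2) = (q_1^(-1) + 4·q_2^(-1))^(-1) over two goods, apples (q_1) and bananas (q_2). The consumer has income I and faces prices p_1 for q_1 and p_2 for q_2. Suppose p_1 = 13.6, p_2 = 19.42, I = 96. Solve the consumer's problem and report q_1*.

q_1* = 2.0823

MRS = MU_q_1/MU_q_2 = (1/4)·(q_2/q_1)^(2). Set equal to p_1/p_2.
Solve for the ratio: q_2/q_1 = [4·p_1/p_2]^(0.5).
With the ratio pinned down, the budget gives q_1* = I/(p_1 + p_2·(q_2/q_1)) and q_2* = (q_2/q_1)·q_1*.
Numerically q_2/q_1 = 1.673689, so q_1* = 96/(13.6 + 19.42·1.673689) = 2.0823.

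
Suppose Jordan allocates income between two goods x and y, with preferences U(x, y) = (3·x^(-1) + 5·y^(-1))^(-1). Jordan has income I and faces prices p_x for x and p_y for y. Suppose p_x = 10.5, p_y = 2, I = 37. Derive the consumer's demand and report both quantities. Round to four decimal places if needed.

MU_x ∝ 3·x^(-2), MU_y ∝ 5·y^(-2), so MRS = (3/5)·(y/x)^(2) = p_x/p_y.
Hence y/x = ((5/3)·p_x/p_y)^(1/(2)), i.e. raised to the 0.5 power.
With the ratio pinned down, the budget gives x* = I/(p_x + p_y·(y/x)) and y* = (y/x)·x*.
Numerically y/x = 2.95804, so x* = 37/(10.5 + 2·2.95804) = 2.2539 and y* = 2.95804·2.2539 = 6.6671.

x* = 2.2539, y* = 6.6671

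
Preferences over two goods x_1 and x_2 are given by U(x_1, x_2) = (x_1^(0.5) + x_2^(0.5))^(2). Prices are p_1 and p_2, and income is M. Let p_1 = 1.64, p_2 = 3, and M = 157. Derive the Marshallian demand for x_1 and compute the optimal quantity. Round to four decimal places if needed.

x_1* = 61.8955

From the CES first-order condition, (x_2/x_1)^(0.5) = p_1/p_2.
Solve for the ratio: x_2/x_1 = [p_1/p_2]^(2).
Substitute x_2 = (x_2/x_1)·x_1 into the budget: x_1* = M/(p_1 + p_2·(x_2/x_1)).
Numerically x_2/x_1 = 0.298844, so x_1* = 157/(1.64 + 3·0.298844) = 61.8955.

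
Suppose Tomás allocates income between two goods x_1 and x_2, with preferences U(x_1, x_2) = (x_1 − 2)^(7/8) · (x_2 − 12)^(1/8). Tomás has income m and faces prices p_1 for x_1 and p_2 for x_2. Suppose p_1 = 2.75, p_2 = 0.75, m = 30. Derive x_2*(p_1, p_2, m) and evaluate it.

x_2* = 14.5833

MRS = 7·(x_2−12)/(x_1−2). Tangency with p_1/p_2 gives x_2−12 = (1/7)·(p_1/p_2)·(x_1−2).
After buying the subsistence bundle (2, 12), a share 0.875 of the remaining income goes to x_1: x_1* = 2 + 0.875·(m − 2p_1 − 12p_2)/p_1.
Discretionary income = 30 − 2·2.75 − 12·0.75 = 15.5; x_2* = 12 + 0.125·15.5/0.75 = 14.5833.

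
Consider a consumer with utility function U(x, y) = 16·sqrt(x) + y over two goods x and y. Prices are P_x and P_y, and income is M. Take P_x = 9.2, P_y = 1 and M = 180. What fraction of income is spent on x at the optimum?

MU_x = 8/√x, MU_y = 1. Tangency: 8/√x = P_x/P_y.
Thus x* = (8·P_y/P_x)² — independent of M — with the rest of income spent on y.
Plugging in: x* = (8·1/9.2)² = 0.7561, y* = 173.0435.
Expenditure on x: 9.2·0.7561 = 6.9565; share = 0.0386.

share on x = 0.0386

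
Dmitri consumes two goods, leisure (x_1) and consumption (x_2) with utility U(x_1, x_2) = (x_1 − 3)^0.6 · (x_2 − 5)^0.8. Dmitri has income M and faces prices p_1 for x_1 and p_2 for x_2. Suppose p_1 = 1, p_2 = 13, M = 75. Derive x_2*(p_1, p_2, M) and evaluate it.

Let x_1' = x_1−3, x_2' = x_2−5. MRS = (3/4)·x_2'/x_1' = p_1/p_2.
After buying the subsistence bundle (3, 5), a share 3/7 of the remaining income goes to x_1: x_1* = 3 + 3/7·(M − 3p_1 − 5p_2)/p_1.
Discretionary income = 75 − 3·1 − 5·13 = 7; x_2* = 5 + 4/7·7/13 = 5.3077.

x_2* = 5.3077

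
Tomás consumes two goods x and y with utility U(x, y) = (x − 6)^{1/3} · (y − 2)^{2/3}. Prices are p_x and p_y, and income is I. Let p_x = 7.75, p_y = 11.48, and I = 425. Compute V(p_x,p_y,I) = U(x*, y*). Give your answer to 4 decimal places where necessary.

V = 18.6807

After buying the subsistence bundle (6, 2), a share 1/3 of the remaining income goes to x: x* = 6 + 1/3·(I − 6p_x − 2p_y)/p_x.
Discretionary income = 425 − 6·7.75 − 2·11.48 = 355.54; x* = 6 + 1/3·355.54/7.75 = 21.292; y* = 2 + 2/3·355.54/11.48 = 22.6469.
Utility at the optimum: U(21.292, 22.6469) = 18.6807.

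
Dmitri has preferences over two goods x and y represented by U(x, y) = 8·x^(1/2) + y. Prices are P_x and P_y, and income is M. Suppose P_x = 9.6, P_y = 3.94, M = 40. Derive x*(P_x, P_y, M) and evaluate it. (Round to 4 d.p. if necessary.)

x* = 2.6951

Utility is quasi-linear in y; the FOC for x is 4/√x = P_x/P_y.
Solve: √x = 4·P_y/P_x, so x*(P_x,P_y) = (4·P_y/P_x)², and y* = (M − P_x·x*)/P_y.
Plugging in: x* = (4·3.94/9.6)² = 2.6951.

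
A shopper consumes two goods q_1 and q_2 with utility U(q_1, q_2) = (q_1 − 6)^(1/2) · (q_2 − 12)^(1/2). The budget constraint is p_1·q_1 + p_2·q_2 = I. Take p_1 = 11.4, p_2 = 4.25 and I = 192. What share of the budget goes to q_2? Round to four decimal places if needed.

share on q_2 = 0.4547

MRS = (q_2−12)/(q_1−6). Tangency with p_1/p_2 gives q_2−12 = (p_1/p_2)·(q_1−6).
Substituting into the budget: q_1* = 6 + 0.5·(I − 6·p_1 − 12·p_2)/p_1, and q_2* = 12 + 0.5·(…)/p_2.
Discretionary income = 192 − 6·11.4 − 12·4.25 = 72.6; q_1* = 6 + 0.5·72.6/11.4 = 9.1842; q_2* = 12 + 0.5·72.6/4.25 = 20.5412.
Expenditure on q_2: 4.25·20.5412 = 87.3; share = 0.4547.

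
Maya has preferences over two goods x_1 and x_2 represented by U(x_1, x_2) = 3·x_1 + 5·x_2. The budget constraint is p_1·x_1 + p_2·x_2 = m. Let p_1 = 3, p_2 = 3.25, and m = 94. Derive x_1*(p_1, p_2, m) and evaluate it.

Linear utility — the consumer picks whichever good has higher MU/price: 3/3 = 1 vs 5/3.25 = 1.5385.
x_2 gives more utility per dollar, so spend all income on x_2: x_2* = m/p_2, x_1* = 0.
Numerically: x_1* = 0, x_2* = 28.9231.

x_1* = 0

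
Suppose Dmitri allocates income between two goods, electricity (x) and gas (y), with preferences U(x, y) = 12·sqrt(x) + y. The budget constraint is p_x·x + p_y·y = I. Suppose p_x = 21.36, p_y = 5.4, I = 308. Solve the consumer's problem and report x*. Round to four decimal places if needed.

Set MRS = p_x/p_y: 6·x^(−1/2) = p_x/p_y.
Solve: √x = 6·p_y/p_x, so x*(p_x,p_y) = (6·p_y/p_x)², and y* = (I − p_x·x*)/p_y.
Plugging in: x* = (6·5.4/21.36)² = 2.3008.

x* = 2.3008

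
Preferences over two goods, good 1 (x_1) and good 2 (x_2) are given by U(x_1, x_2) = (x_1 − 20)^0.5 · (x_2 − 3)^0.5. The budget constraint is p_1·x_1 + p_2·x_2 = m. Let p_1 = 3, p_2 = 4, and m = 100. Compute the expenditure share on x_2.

This is Cobb-Douglas in (x_1−20, x_2−3): tangency gives 0.5·p_2·(x_2−3) = 0.5·p_1·(x_1−20).
After buying the subsistence bundle (20, 3), a share 0.5 of the remaining income goes to x_1: x_1* = 20 + 0.5·(m − 20p_1 − 3p_2)/p_1.
Discretionary income = 100 − 20·3 − 3·4 = 28; x_1* = 20 + 0.5·28/3 = 24.6667; x_2* = 3 + 0.5·28/4 = 6.5.
Expenditure on x_2: 4·6.5 = 26; share = 0.26.

share on x_2 = 0.26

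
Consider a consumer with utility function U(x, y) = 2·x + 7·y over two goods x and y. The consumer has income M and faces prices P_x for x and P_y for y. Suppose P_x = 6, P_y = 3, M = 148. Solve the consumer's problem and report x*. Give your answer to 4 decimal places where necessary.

x* = 0

Numerically: x* = 0, y* = 49.3333.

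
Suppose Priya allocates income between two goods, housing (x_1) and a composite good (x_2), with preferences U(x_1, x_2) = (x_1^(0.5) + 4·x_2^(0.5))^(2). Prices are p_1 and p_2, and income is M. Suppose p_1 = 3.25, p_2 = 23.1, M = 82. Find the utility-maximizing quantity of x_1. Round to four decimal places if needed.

From the CES first-order condition, (1/4)·(x_2/x_1)^(0.5) = p_1/p_2.
Solve for the ratio: x_2/x_1 = [4·p_1/p_2]^(2).
Substitute x_2 = (x_2/x_1)·x_1 into the budget: x_1* = M/(p_1 + p_2·(x_2/x_1)).
Numerically x_2/x_1 = 0.316711, so x_1* = 82/(3.25 + 23.1·0.316711) = 7.7607.

x_1* = 7.7607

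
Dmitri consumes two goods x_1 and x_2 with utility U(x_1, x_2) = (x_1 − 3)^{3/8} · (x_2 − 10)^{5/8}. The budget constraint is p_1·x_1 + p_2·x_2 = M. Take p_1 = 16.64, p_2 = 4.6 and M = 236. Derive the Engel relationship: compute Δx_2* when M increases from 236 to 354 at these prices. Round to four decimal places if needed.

Discretionary income = 236 − 3·16.64 − 10·4.6 = 140.08; x_2* = 10 + 0.625·140.08/4.6 = 29.0326.
At M' = 354: x_2* = 45.0652. Change: 45.0652 − 29.0326 = 16.0326.

Δx_2* = 16.0326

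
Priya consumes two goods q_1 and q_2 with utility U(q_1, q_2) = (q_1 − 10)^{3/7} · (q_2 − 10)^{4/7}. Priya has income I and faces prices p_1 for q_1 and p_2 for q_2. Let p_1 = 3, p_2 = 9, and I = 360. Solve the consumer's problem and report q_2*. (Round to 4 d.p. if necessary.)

Let q_1' = q_1−10, q_2' = q_2−10. MRS = (3/4)·q_2'/q_1' = p_1/p_2.
Substituting into the budget: q_1* = 10 + 3/7·(I − 10·p_1 − 10·p_2)/p_1, and q_2* = 10 + 4/7·(…)/p_2.
Discretionary income = 360 − 10·3 − 10·9 = 240; q_2* = 10 + 4/7·240/9 = 25.2381.

q_2* = 25.2381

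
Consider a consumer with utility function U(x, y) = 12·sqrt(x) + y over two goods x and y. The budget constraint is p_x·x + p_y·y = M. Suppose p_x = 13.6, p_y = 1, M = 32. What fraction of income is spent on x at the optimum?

share on x = 0.0827

Utility is quasi-linear in y; the FOC for x is 6/√x = p_x/p_y.
Solve: √x = 6·p_y/p_x, so x*(p_x,p_y) = (6·p_y/p_x)², and y* = (M − p_x·x*)/p_y.
Plugging in: x* = (6·1/13.6)² = 0.1946, y* = 29.3529.
Expenditure on x: 13.6·0.1946 = 2.6471; share = 0.0827.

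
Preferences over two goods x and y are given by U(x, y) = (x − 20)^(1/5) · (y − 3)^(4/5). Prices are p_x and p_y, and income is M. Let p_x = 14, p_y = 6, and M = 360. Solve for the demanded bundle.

Let x' = x−20, y' = y−3. MRS = (1/4)·y'/x' = p_x/p_y.
After buying the subsistence bundle (20, 3), a share 0.2 of the remaining income goes to x: x* = 20 + 0.2·(M − 20p_x − 3p_y)/p_x.
Discretionary income = 360 − 20·14 − 3·6 = 62; x* = 20 + 0.2·62/14 = 20.8857; y* = 3 + 0.8·62/6 = 11.2667.

x* = 20.8857, y* = 11.2667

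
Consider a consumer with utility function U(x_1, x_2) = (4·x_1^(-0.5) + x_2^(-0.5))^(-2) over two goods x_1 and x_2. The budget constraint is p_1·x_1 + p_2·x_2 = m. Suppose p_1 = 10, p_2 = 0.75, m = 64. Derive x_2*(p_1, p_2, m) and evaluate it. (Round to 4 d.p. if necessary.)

x_2* = 12.2338

Substitute x_2 = (x_2/x_1)·x_1 into the budget: x_1* = m/(p_1 + p_2·(x_2/x_1)).
Numerically x_2/x_1 = 2.231443, so x_1* = 64/(10 + 0.75·2.231443) = 5.4825 and x_2* = 2.231443·5.4825 = 12.2338.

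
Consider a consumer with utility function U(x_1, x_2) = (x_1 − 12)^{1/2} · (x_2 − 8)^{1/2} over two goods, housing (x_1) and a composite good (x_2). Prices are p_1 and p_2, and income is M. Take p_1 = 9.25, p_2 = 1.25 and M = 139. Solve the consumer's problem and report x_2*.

This is Cobb-Douglas in (x_1−12, x_2−8): tangency gives 0.5·p_2·(x_2−8) = 0.5·p_1·(x_1−12).
Substituting into the budget: x_1* = 12 + 0.5·(M − 12·p_1 − 8·p_2)/p_1, and x_2* = 8 + 0.5·(…)/p_2.
Discretionary income = 139 − 12·9.25 − 8·1.25 = 18; x_2* = 8 + 0.5·18/1.25 = 15.2.

x_2* = 15.2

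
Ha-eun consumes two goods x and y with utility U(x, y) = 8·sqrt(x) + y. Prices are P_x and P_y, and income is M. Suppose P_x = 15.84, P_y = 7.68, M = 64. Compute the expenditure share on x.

share on x = 0.9309

Utility is quasi-linear in y; the FOC for x is 4/√x = P_x/P_y.
Thus x* = (4·P_y/P_x)² — independent of M — with the rest of income spent on y.
Plugging in: x* = (4·7.68/15.84)² = 3.7612, y* = 0.5758.
Expenditure on x: 15.84·3.7612 = 59.5782; share = 0.9309.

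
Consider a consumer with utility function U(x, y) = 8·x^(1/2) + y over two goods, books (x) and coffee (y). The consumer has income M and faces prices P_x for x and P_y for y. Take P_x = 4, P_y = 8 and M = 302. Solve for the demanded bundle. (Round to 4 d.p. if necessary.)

x* = 64, y* = 5.75

Plugging in: x* = (4·8/4)² = 64, y* = 5.75.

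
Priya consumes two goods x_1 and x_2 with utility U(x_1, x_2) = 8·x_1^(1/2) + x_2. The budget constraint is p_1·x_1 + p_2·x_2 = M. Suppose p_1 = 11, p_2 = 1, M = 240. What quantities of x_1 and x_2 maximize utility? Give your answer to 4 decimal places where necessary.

x_1* = 0.1322, x_2* = 238.5455

Utility is quasi-linear in x_2; the FOC for x_1 is 4/√x_1 = p_1/p_2.
Thus x_1* = (4·p_2/p_1)² — independent of M — with the rest of income spent on x_2.
Plugging in: x_1* = (4·1/11)² = 0.1322, x_2* = 238.5455.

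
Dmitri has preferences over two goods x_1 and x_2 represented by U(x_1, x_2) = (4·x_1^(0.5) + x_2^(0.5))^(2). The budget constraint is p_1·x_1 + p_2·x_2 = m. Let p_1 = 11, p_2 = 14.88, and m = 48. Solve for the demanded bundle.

MRS = MU_x_1/MU_x_2 = 4·(x_2/x_1)^(0.5). Set equal to p_1/p_2.
Solve for the ratio: x_2/x_1 = [(1/4)·p_1/p_2]^(2).
With the ratio pinned down, the budget gives x_1* = m/(p_1 + p_2·(x_2/x_1)) and x_2* = (x_2/x_1)·x_1*.
Numerically x_2/x_1 = 0.034155, so x_1* = 48/(11 + 14.88·0.034155) = 4.1709 and x_2* = 0.034155·4.1709 = 0.1425.

x_1* = 4.1709, x_2* = 0.1425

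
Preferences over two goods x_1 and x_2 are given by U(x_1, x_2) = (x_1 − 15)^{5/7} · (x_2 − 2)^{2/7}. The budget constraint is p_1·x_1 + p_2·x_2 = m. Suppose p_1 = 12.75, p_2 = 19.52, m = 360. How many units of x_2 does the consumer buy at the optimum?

MRS = (5/2)·(x_2−2)/(x_1−15). Tangency with p_1/p_2 gives x_2−2 = (2/5)·(p_1/p_2)·(x_1−15).
Substituting into the budget: x_1* = 15 + 5/7·(m − 15·p_1 − 2·p_2)/p_1, and x_2* = 2 + 2/7·(…)/p_2.
Discretionary income = 360 − 15·12.75 − 2·19.52 = 129.71; x_2* = 2 + 2/7·129.71/19.52 = 3.8986.

x_2* = 3.8986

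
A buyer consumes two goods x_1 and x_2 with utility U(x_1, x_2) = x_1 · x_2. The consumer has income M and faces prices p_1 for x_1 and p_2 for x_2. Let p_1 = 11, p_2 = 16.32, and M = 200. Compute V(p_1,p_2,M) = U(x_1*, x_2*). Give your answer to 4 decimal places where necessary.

V = 55.7041

The MRS is x_2/x_1. Set MRS = p_1/p_2.
So p_2·x_2 = p_1·x_1; combined with the budget, a share 0.5 of income goes to x_1.
Demand: x_1*(p_1,p_2,M) = 0.5·M/p_1 and x_2* = 0.5·M/p_2.
At p_1=11, p_2=16.32, M=200: x_1* = 0.5·200/11 = 9.0909, x_2* = 6.1275.
Utility at the optimum: U(9.0909, 6.1275) = 55.7041.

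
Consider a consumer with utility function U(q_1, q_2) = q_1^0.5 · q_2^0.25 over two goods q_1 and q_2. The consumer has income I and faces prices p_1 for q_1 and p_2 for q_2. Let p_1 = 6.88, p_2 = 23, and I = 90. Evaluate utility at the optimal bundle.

V = 3.1559

Demand: q_1*(p_1,p_2,I) = 2/3·I/p_1 and q_2* = 1/3·I/p_2.
At p_1=6.88, p_2=23, I=90: q_1* = 2/3·90/6.88 = 8.7209, q_2* = 1.3043.
Utility at the optimum: U(8.7209, 1.3043) = 3.1559.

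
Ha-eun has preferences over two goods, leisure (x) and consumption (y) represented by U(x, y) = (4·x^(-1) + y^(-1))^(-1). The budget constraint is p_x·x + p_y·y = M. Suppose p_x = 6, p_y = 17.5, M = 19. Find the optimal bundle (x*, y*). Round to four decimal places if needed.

x* = 1.7081, y* = 0.5001

Substitute y = (y/x)·x into the budget: x* = M/(p_x + p_y·(y/x)).
Numerically y/x = 0.29277, so x* = 19/(6 + 17.5·0.29277) = 1.7081 and y* = 0.29277·1.7081 = 0.5001.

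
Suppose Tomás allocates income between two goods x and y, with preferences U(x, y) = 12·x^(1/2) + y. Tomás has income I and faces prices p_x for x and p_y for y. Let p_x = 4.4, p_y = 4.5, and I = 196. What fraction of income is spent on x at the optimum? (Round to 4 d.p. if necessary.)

share on x = 0.8453

Solve: √x = 6·p_y/p_x, so x*(p_x,p_y) = (6·p_y/p_x)², and y* = (I − p_x·x*)/p_y.
Plugging in: x* = (6·4.5/4.4)² = 37.655, y* = 6.7374.
Expenditure on x: 4.4·37.655 = 165.6818; share = 0.8453.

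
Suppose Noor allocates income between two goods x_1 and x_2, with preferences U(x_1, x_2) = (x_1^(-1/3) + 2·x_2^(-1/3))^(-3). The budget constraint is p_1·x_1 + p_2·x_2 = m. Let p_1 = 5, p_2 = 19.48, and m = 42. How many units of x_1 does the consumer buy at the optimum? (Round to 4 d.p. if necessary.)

x_1* = 2.4979

MU_x_1 ∝ x_1^(-4/3), MU_x_2 ∝ 2·x_2^(-4/3), so MRS = (1/2)·(x_2/x_1)^(4/3) = p_1/p_2.
Solve for the ratio: x_2/x_1 = [2·p_1/p_2]^(0.75).
With the ratio pinned down, the budget gives x_1* = m/(p_1 + p_2·(x_2/x_1)) and x_2* = (x_2/x_1)·x_1*.
Numerically x_2/x_1 = 0.606469, so x_1* = 42/(5 + 19.48·0.606469) = 2.4979.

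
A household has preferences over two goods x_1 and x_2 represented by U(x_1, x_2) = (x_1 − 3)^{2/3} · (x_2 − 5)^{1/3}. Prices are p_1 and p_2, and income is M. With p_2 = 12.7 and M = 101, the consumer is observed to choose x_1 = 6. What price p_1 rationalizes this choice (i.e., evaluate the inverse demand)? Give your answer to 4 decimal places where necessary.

Let x_1' = x_1−3, x_2' = x_2−5. MRS = 2·x_2'/x_1' = p_1/p_2.
After buying the subsistence bundle (3, 5), a share 2/3 of the remaining income goes to x_1: x_1* = 3 + 2/3·(M − 3p_1 − 5p_2)/p_1.
Set x_1* = 6 in the demand function and solve for p_1: p_1 = 5.

p_1 = 5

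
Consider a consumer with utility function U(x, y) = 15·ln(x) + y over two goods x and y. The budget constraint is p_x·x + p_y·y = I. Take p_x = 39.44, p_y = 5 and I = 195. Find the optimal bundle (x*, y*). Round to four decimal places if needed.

x* = 1.9016, y* = 24

MU_x = 15/x, MU_y = 1. Tangency: 15/x = p_x/p_y.
So x*(p_x,p_y) = 15·p_y/p_x, independent of income; and y* = (I − 15·p_y)/p_y.
At the given prices: x* = 15·5/39.44 = 1.9016, and y* = 24.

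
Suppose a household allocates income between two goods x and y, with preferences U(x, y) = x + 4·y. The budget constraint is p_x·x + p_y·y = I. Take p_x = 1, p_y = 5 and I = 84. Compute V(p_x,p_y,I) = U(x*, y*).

V = 84

Linear utility — the consumer picks whichever good has higher MU/price: 1/1 = 1 vs 4/5 = 0.8.
x gives more utility per dollar, so spend all income on x: x* = I/p_x, y* = 0.
Numerically: x* = 84, y* = 0.
Utility at the optimum: U(84, 0) = 84.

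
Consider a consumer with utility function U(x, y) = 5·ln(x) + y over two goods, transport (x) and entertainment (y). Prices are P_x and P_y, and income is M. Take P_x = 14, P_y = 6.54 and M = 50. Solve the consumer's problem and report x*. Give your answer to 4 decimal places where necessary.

Set MRS = P_x/P_y: (5/x)/1 = P_x/P_y.
So x*(P_x,P_y) = 5·P_y/P_x, independent of income; and y* = (M − 5·P_y)/P_y.
At the given prices: x* = 5·6.54/14 = 2.3357.

x* = 2.3357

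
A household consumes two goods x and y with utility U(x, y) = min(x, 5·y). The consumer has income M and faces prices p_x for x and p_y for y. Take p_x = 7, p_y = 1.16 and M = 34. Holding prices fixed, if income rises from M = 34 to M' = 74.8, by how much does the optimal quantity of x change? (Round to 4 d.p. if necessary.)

Demand: x*(p_x,p_y,M) = 5·M/(5·p_x + p_y), y* = M/(5·p_x + p_y).
Here 5·7 + 1.16 = 36.16, giving x* = 4.7013.
At M' = 74.8: x* = 10.3429. Change: 10.3429 − 4.7013 = 5.6416.

Δx* = 5.6416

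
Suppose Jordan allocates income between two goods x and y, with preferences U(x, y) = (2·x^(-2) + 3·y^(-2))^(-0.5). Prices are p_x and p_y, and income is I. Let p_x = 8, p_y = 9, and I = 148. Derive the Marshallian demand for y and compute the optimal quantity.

y* = 9.0973

MU_x ∝ 2·x^(-3), MU_y ∝ 3·y^(-3), so MRS = (2/3)·(y/x)^(3) = p_x/p_y.
Hence y/x = ((3/2)·p_x/p_y)^(1/(3)), i.e. raised to the 1/3 power.
With the ratio pinned down, the budget gives x* = I/(p_x + p_y·(y/x)) and y* = (y/x)·x*.
Numerically y/x = 1.100642, so x* = 148/(8 + 9·1.100642) = 8.2655 and y* = 1.100642·8.2655 = 9.0973.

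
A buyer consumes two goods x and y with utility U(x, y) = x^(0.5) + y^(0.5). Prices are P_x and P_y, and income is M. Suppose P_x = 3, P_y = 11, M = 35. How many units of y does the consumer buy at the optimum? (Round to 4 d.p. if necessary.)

MRS = MU_x/MU_y = (y/x)^(0.5). Set equal to P_x/P_y.
Solve for the ratio: y/x = [P_x/P_y]^(2).
With the ratio pinned down, the budget gives x* = M/(P_x + P_y·(y/x)) and y* = (y/x)·x*.
Numerically y/x = 0.07438, so x* = 35/(3 + 11·0.07438) = 9.1667 and y* = 0.07438·9.1667 = 0.6818.

y* = 0.6818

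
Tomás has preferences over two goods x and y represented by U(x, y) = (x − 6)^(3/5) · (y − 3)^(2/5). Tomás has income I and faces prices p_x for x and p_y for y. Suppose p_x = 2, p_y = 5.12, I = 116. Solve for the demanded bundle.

x* = 32.592, y* = 9.925

After buying the subsistence bundle (6, 3), a share 0.6 of the remaining income goes to x: x* = 6 + 0.6·(I − 6p_x − 3p_y)/p_x.
Discretionary income = 116 − 6·2 − 3·5.12 = 88.64; x* = 6 + 0.6·88.64/2 = 32.592; y* = 3 + 0.4·88.64/5.12 = 9.925.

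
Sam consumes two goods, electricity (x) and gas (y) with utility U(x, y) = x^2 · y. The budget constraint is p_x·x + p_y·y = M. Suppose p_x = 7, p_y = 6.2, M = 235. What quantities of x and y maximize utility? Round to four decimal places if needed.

MU_x/MU_y = (2·y)/(x); tangency sets this equal to p_x/p_y.
Rearranging, p_y·y = (1/2)·p_x·x. Substituting into the budget gives p_x·x·(1 + (1/2)) = M.
Demand: x*(p_x,p_y,M) = 2/3·M/p_x and y* = 1/3·M/p_y.
At p_x=7, p_y=6.2, M=235: x* = 2/3·235/7 = 22.381, y* = 12.6344.

x* = 22.381, y* = 12.6344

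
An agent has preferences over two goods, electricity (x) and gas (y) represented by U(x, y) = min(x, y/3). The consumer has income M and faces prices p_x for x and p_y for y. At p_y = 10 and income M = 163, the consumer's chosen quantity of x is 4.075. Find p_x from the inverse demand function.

p_x = 10

Leontief preferences: the optimum is at the kink where x/1 = y/3, i.e. y = 3·x.
Budget: p_x·x + p_y·3·x = M, so (p_x + 3·p_y)·x = M.
Demand: x*(p_x,p_y,M) = M/(p_x + 3·p_y), y* = 3·M/(p_x + 3·p_y).
Set x* = 4.075 in the demand function and solve for p_x: p_x = 10.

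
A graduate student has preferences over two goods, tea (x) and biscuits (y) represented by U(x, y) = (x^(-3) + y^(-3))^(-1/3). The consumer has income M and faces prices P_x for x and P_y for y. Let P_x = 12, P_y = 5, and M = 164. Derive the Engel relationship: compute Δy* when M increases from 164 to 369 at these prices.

From the CES first-order condition, (y/x)^(4) = P_x/P_y.
Hence y/x = (P_x/P_y)^(1/(4)), i.e. raised to the 0.25 power.
With the ratio pinned down, the budget gives x* = M/(P_x + P_y·(y/x)) and y* = (y/x)·x*.
Numerically y/x = 1.244666, so x* = 164/(12 + 5·1.244666) = 8.9995 and y* = 1.244666·8.9995 = 11.2013.
At M' = 369: y* = 25.203. Change: 25.203 − 11.2013 = 14.0016.

Δy* = 14.0016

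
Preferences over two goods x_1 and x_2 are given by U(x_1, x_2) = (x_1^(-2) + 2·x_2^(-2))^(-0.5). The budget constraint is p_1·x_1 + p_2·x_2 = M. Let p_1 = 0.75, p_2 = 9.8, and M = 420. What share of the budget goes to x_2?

Substitute x_2 = (x_2/x_1)·x_1 into the budget: x_1* = M/(p_1 + p_2·(x_2/x_1)).
Numerically x_2/x_1 = 0.534919, so x_1* = 420/(0.75 + 9.8·0.534919) = 70.091 and x_2* = 0.534919·70.091 = 37.493.
Expenditure on x_2: 9.8·37.493 = 367.4318; share = 0.8748.

share on x_2 = 0.8748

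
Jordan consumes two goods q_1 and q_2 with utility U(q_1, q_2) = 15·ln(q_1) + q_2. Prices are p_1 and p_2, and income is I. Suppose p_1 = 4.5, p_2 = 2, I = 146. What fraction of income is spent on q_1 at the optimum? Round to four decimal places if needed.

share on q_1 = 0.2055

MU_q_1 = 15/q_1, MU_q_2 = 1. Tangency: 15/q_1 = p_1/p_2.
So q_1*(p_1,p_2) = 15·p_2/p_1, independent of income; and q_2* = (I − 15·p_2)/p_2.
At the given prices: q_1* = 15·2/4.5 = 6.6667, and q_2* = 58.
Expenditure on q_1: 4.5·6.6667 = 30; share = 0.2055.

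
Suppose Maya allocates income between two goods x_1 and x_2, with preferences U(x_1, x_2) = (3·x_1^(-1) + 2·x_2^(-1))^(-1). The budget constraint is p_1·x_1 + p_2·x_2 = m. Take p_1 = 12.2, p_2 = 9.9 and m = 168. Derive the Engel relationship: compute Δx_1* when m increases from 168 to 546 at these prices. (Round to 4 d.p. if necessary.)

MU_x_1 ∝ 3·x_1^(-2), MU_x_2 ∝ 2·x_2^(-2), so MRS = (3/2)·(x_2/x_1)^(2) = p_1/p_2.
Hence x_2/x_1 = ((2/3)·p_1/p_2)^(1/(2)), i.e. raised to the 0.5 power.
Substitute x_2 = (x_2/x_1)·x_1 into the budget: x_1* = m/(p_1 + p_2·(x_2/x_1)).
Numerically x_2/x_1 = 0.906393, so x_1* = 168/(12.2 + 9.9·0.906393) = 7.9345.
At m' = 546: x_1* = 25.7872. Change: 25.7872 − 7.9345 = 17.8527.

Δx_1* = 17.8527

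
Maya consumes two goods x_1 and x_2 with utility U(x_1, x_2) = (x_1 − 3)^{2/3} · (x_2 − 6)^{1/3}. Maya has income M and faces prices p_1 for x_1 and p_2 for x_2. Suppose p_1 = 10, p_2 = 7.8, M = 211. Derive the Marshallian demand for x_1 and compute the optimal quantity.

Discretionary income = 211 − 3·10 − 6·7.8 = 134.2; x_1* = 3 + 2/3·134.2/10 = 11.9467.

x_1* = 11.9467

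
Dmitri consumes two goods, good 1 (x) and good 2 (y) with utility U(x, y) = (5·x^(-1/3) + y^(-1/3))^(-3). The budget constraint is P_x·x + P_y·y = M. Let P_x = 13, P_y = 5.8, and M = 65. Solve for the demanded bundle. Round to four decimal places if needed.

MRS = MU_x/MU_y = 5·(y/x)^(4/3). Set equal to P_x/P_y.
Hence y/x = ((1/5)·P_x/P_y)^(1/(4/3)), i.e. raised to the 0.75 power.
With the ratio pinned down, the budget gives x* = M/(P_x + P_y·(y/x)) and y* = (y/x)·x*.
Numerically y/x = 0.547847, so x* = 65/(13 + 5.8·0.547847) = 4.0179 and y* = 0.547847·4.0179 = 2.2012.

x* = 4.0179, y* = 2.2012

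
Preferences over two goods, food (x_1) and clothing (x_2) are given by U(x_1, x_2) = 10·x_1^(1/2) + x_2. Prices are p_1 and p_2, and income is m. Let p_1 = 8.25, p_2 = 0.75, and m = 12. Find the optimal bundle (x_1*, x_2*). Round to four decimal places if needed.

x_1* = 0.2066, x_2* = 13.7273

Thus x_1* = (5·p_2/p_1)² — independent of m — with the rest of income spent on x_2.
Plugging in: x_1* = (5·0.75/8.25)² = 0.2066, x_2* = 13.7273.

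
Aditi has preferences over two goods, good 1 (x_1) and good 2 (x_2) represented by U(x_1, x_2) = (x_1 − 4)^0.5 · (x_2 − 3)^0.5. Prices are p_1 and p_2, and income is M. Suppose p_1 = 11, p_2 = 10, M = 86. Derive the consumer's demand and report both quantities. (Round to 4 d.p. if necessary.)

x_1* = 4.5455, x_2* = 3.6

Substituting into the budget: x_1* = 4 + 0.5·(M − 4·p_1 − 3·p_2)/p_1, and x_2* = 3 + 0.5·(…)/p_2.
Discretionary income = 86 − 4·11 − 3·10 = 12; x_1* = 4 + 0.5·12/11 = 4.5455; x_2* = 3 + 0.5·12/10 = 3.6.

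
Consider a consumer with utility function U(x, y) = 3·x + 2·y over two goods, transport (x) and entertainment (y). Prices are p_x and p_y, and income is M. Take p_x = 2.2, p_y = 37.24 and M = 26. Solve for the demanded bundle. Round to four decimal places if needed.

x* = 11.8182, y* = 0

Perfect substitutes: compare marginal utility per dollar. 3/p_x vs 2/p_y → 1.3636 vs 0.0537.
x gives more utility per dollar, so spend all income on x: x* = M/p_x, y* = 0.
Numerically: x* = 11.8182, y* = 0.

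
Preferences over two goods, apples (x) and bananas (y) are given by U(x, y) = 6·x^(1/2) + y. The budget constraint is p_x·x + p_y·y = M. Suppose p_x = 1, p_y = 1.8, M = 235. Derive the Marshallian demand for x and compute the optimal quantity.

MU_x = 3/√x, MU_y = 1. Tangency: 3/√x = p_x/p_y.
Solve: √x = 3·p_y/p_x, so x*(p_x,p_y) = (3·p_y/p_x)², and y* = (M − p_x·x*)/p_y.
Plugging in: x* = (3·1.8/1)² = 29.16.

x* = 29.16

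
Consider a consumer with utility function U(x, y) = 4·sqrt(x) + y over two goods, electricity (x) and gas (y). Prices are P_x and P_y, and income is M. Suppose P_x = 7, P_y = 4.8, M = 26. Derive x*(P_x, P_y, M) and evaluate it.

Utility is quasi-linear in y; the FOC for x is 2/√x = P_x/P_y.
Thus x* = (2·P_y/P_x)² — independent of M — with the rest of income spent on y.
Plugging in: x* = (2·4.8/7)² = 1.8808.

x* = 1.8808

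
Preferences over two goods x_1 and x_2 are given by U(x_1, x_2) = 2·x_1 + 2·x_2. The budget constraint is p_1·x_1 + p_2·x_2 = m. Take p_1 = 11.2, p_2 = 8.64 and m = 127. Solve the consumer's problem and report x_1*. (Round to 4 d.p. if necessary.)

x_1* = 0

Linear utility — the consumer picks whichever good has higher MU/price: 2/11.2 = 0.1786 vs 2/8.64 = 0.2315.
x_2 gives more utility per dollar, so spend all income on x_2: x_2* = m/p_2, x_1* = 0.
Numerically: x_1* = 0, x_2* = 14.6991.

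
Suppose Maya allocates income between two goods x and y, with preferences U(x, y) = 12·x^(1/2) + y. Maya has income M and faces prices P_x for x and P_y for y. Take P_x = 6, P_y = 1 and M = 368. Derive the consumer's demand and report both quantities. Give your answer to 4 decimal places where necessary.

Solve: √x = 6·P_y/P_x, so x*(P_x,P_y) = (6·P_y/P_x)², and y* = (M − P_x·x*)/P_y.
Plugging in: x* = (6·1/6)² = 1, y* = 362.

x* = 1, y* = 362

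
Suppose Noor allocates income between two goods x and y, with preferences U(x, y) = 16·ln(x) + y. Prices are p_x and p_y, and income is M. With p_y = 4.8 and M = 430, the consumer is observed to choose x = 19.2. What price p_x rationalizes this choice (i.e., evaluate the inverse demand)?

p_x = 4

MU_x = 16/x, MU_y = 1. Tangency: 16/x = p_x/p_y.
So x*(p_x,p_y) = 16·p_y/p_x, independent of income; and y* = (M − 16·p_y)/p_y.
Set x* = 19.2 in the demand function and solve for p_x: p_x = 4.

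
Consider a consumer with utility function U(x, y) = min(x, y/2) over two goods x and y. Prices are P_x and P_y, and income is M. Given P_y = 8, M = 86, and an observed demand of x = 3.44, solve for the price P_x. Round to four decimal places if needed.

P_x = 9

Leontief preferences: the optimum is at the kink where x/1 = y/2, i.e. y = 2·x.
Budget: P_x·x + P_y·2·x = M, so (P_x + 2·P_y)·x = M.
Demand: x*(P_x,P_y,M) = M/(P_x + 2·P_y), y* = 2·M/(P_x + 2·P_y).
Set x* = 3.44 in the demand function and solve for P_x: P_x = 9.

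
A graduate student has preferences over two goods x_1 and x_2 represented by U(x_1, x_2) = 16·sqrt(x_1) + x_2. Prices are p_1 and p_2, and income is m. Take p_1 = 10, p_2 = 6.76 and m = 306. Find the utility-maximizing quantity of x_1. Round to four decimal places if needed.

MU_x_1 = 8/√x_1, MU_x_2 = 1. Tangency: 8/√x_1 = p_1/p_2.
Thus x_1* = (8·p_2/p_1)² — independent of m — with the rest of income spent on x_2.
Plugging in: x_1* = (8·6.76/10)² = 29.2465.

x_1* = 29.2465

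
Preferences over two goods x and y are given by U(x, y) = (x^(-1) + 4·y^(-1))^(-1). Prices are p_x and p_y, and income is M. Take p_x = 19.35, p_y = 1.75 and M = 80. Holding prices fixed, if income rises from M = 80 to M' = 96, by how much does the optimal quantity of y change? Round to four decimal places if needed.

Δy* = 3.4338

MU_x ∝ x^(-2), MU_y ∝ 4·y^(-2), so MRS = (1/4)·(y/x)^(2) = p_x/p_y.
Hence y/x = (4·p_x/p_y)^(1/(2)), i.e. raised to the 0.5 power.
With the ratio pinned down, the budget gives x* = M/(p_x + p_y·(y/x)) and y* = (y/x)·x*.
Numerically y/x = 6.650456, so x* = 80/(19.35 + 1.75·6.650456) = 2.5816 and y* = 6.650456·2.5816 = 17.1689.
At M' = 96: y* = 20.6027. Change: 20.6027 − 17.1689 = 3.4338.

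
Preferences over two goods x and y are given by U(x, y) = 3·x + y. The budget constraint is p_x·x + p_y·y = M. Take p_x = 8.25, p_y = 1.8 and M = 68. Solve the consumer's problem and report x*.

Numerically: x* = 0, y* = 37.7778.

x* = 0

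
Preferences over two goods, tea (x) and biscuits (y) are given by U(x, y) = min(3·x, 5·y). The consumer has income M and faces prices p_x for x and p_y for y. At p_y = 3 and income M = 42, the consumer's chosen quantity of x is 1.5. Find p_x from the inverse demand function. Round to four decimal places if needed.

p_x = 26.2

Leontief preferences: the optimum is at the kink where x/5 = y/3, i.e. y = (3/5)·x.
Budget: p_x·x + p_y·(3/5)·x = M, so (5·p_x + 3·p_y)·x = 5·M.
Demand: x*(p_x,p_y,M) = 5·M/(5·p_x + 3·p_y), y* = 3·M/(5·p_x + 3·p_y).
Set x* = 1.5 in the demand function and solve for p_x: p_x = 26.2.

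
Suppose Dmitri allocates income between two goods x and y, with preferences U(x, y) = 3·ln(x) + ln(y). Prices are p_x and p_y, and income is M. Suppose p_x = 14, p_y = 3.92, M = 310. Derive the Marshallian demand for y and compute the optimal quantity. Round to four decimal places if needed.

At p_x=14, p_y=3.92, M=310: y* = 0.25·310/3.92 = 19.7704.

y* = 19.7704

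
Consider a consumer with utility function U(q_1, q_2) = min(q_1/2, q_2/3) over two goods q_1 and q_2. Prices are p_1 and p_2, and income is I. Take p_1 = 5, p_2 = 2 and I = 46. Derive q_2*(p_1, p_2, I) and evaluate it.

q_2* = 8.625

Leontief preferences: the optimum is at the kink where q_1/2 = q_2/3, i.e. q_2 = (3/2)·q_1.
Budget: p_1·q_1 + p_2·(3/2)·q_1 = I, so (2·p_1 + 3·p_2)·q_1 = 2·I.
Demand: q_1*(p_1,p_2,I) = 2·I/(2·p_1 + 3·p_2), q_2* = 3·I/(2·p_1 + 3·p_2).
Here 2·5 + 3·2 = 16, giving q_2* = 8.625.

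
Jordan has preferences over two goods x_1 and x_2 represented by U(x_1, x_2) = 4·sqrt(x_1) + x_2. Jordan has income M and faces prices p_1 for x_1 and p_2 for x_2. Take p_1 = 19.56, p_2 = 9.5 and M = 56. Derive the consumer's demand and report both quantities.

Set MRS = p_1/p_2: 2·x_1^(−1/2) = p_1/p_2.
Thus x_1* = (2·p_2/p_1)² — independent of M — with the rest of income spent on x_2.
Plugging in: x_1* = (2·9.5/19.56)² = 0.9436, x_2* = 3.952.

x_1* = 0.9436, x_2* = 3.952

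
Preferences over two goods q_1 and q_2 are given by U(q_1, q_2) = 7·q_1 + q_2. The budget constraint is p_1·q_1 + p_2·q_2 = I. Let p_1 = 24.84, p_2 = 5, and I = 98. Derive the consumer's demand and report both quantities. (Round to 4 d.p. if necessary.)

Perfect substitutes: compare marginal utility per dollar. 7/p_1 vs 1/p_2 → 0.2818 vs 0.2.
q_1 gives more utility per dollar, so spend all income on q_1: q_1* = I/p_1, q_2* = 0.
Numerically: q_1* = 3.9452, q_2* = 0.

q_1* = 3.9452, q_2* = 0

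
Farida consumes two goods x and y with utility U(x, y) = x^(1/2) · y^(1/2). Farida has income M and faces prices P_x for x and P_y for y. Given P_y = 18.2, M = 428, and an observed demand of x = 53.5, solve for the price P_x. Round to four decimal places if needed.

P_x = 4

The MRS is y/x. Set MRS = P_x/P_y.
Rearranging, P_y·y = P_x·x. Substituting into the budget gives P_x·x·(1 + 1) = M.
Demand: x*(P_x,P_y,M) = 0.5·M/P_x and y* = 0.5·M/P_y.
Set x* = 53.5 in the demand function and solve for P_x: P_x = 4.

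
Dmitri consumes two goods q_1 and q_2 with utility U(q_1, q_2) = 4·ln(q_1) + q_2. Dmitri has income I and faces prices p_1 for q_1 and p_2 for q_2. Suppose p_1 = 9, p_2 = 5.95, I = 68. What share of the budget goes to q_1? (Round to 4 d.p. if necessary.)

share on q_1 = 0.35

Set MRS = p_1/p_2: (4/q_1)/1 = p_1/p_2.
So q_1*(p_1,p_2) = 4·p_2/p_1, independent of income; and q_2* = (I − 4·p_2)/p_2.
At the given prices: q_1* = 4·5.95/9 = 2.6444, and q_2* = 7.4286.
Expenditure on q_1: 9·2.6444 = 23.8; share = 0.35.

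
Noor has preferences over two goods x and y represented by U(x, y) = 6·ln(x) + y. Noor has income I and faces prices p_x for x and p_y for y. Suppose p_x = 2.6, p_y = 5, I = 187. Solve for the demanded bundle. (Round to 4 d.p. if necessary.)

x* = 11.5385, y* = 31.4

Set MRS = p_x/p_y: (6/x)/1 = p_x/p_y.
So x*(p_x,p_y) = 6·p_y/p_x, independent of income; and y* = (I − 6·p_y)/p_y.
At the given prices: x* = 6·5/2.6 = 11.5385, and y* = 31.4.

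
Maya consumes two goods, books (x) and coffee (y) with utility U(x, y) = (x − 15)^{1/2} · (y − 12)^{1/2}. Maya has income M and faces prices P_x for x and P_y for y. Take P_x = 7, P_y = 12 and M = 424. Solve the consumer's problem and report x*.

Let x' = x−15, y' = y−12. MRS = y'/x' = P_x/P_y.
Substituting into the budget: x* = 15 + 0.5·(M − 15·P_x − 12·P_y)/P_x, and y* = 12 + 0.5·(…)/P_y.
Discretionary income = 424 − 15·7 − 12·12 = 175; x* = 15 + 0.5·175/7 = 27.5.

x* = 27.5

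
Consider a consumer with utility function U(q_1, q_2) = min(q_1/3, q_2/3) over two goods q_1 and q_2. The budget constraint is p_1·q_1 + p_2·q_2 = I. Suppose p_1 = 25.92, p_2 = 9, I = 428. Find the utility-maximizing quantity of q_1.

Demand: q_1*(p_1,p_2,I) = 3·I/(3·p_1 + 3·p_2), q_2* = 3·I/(3·p_1 + 3·p_2).
Here 3·25.92 + 3·9 = 104.76, giving q_1* = 12.2566.

q_1* = 12.2566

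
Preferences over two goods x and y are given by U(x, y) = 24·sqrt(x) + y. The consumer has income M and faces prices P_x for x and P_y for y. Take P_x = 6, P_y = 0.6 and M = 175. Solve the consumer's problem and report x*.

Set MRS = P_x/P_y: 12·x^(−1/2) = P_x/P_y.
Solve: √x = 12·P_y/P_x, so x*(P_x,P_y) = (12·P_y/P_x)², and y* = (M − P_x·x*)/P_y.
Plugging in: x* = (12·0.6/6)² = 1.44.

x* = 1.44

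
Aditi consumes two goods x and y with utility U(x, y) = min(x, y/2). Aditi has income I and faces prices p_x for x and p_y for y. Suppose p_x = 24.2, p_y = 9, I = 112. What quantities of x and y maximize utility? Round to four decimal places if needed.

Here 24.2 + 2·9 = 42.2, giving x* = 2.654 and y* = 5.3081.

x* = 2.654, y* = 5.3081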